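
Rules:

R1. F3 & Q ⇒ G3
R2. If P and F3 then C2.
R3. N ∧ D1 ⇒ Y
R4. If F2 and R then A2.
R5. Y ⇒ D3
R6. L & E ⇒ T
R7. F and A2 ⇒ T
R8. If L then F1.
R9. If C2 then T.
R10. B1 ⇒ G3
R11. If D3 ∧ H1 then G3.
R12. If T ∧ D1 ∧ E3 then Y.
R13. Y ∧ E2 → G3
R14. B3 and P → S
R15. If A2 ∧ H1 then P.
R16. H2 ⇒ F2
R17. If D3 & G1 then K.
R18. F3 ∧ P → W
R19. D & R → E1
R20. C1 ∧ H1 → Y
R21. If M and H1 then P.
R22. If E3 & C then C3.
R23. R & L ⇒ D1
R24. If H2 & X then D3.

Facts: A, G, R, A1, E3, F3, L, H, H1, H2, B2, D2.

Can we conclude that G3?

Yes

F2  (by R16: H2)
D1  (by R23: R, L)
A2  (by R4: F2, R)
P  (by R15: A2, H1)
C2  (by R2: P, F3)
T  (by R9: C2)
Y  (by R12: T, D1, E3)
D3  (by R5: Y)
G3  (by R11: D3, H1)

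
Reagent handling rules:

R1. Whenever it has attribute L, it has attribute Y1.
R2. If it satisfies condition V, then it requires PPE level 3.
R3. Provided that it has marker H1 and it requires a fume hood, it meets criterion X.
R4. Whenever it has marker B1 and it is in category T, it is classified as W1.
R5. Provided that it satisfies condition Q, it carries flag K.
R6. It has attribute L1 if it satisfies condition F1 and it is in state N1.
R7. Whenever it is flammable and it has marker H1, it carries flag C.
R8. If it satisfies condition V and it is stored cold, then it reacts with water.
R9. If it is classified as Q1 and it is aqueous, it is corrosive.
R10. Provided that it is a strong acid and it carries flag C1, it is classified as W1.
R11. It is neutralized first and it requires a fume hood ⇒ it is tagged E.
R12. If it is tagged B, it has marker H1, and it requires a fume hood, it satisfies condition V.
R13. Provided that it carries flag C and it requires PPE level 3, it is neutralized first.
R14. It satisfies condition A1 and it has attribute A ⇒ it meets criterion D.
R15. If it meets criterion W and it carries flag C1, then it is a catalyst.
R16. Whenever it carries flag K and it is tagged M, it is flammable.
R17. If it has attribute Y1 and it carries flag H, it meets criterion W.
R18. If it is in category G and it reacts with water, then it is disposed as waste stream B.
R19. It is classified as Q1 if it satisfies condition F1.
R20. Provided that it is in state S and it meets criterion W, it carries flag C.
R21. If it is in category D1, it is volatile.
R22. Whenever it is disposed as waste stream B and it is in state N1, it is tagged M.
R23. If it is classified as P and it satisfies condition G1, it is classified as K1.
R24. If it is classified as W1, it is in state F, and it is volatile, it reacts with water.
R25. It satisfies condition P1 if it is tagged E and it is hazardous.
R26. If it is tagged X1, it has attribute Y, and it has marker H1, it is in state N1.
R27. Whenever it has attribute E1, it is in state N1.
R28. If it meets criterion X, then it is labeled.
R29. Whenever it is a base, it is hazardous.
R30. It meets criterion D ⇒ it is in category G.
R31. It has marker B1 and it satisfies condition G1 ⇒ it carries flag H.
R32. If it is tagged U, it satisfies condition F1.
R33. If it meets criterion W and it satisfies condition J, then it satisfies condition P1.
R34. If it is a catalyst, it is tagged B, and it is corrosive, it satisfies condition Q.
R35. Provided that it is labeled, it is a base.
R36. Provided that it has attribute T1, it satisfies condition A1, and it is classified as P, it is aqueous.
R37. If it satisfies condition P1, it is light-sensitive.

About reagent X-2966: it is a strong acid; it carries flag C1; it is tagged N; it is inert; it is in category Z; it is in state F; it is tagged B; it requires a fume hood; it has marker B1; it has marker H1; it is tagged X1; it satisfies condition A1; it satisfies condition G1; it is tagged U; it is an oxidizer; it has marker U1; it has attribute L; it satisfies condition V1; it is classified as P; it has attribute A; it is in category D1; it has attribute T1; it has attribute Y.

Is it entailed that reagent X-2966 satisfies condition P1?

Yes

By R1 (it has attribute L): it has attribute Y1.
By R3 (it has marker H1, it requires a fume hood): it meets criterion X.
By R10 (it is a strong acid, it carries flag C1): it is classified as W1.
By R12 (it is tagged B, it has marker H1, it requires a fume hood): it satisfies condition V.
By R14 (it satisfies condition A1, it has attribute A): it meets criterion D.
By R21 (it is in category D1): it is volatile.
By R24 (it is classified as W1, it is in state F, it is volatile): it reacts with water.
By R26 (it is tagged X1, it has attribute Y, it has marker H1): it is in state N1.
By R28 (it meets criterion X): it is labeled.
By R30 (it meets criterion D): it is in category G.
By R31 (it has marker B1, it satisfies condition G1): it carries flag H.
By R32 (it is tagged U): it satisfies condition F1.
By R35 (it is labeled): it is a base.
By R36 (it has attribute T1, it satisfies condition A1, it is classified as P): it is aqueous.
By R2 (it satisfies condition V): it requires PPE level 3.
By R17 (it has attribute Y1, it carries flag H): it meets criterion W.
By R18 (it is in category G, it reacts with water): it is disposed as waste stream B.
By R19 (it satisfies condition F1): it is classified as Q1.
By R22 (it is disposed as waste stream B, it is in state N1): it is tagged M.
By R29 (it is a base): it is hazardous.
By R9 (it is classified as Q1, it is aqueous): it is corrosive.
By R15 (it meets criterion W, it carries flag C1): it is a catalyst.
By R34 (it is a catalyst, it is tagged B, it is corrosive): it satisfies condition Q.
By R5 (it satisfies condition Q): it carries flag K.
By R16 (it carries flag K, it is tagged M): it is flammable.
By R7 (it is flammable, it has marker H1): it carries flag C.
By R13 (it carries flag C, it requires PPE level 3): it is neutralized first.
By R11 (it is neutralized first, it requires a fume hood): it is tagged E.
By R25 (it is tagged E, it is hazardous): it satisfies condition P1.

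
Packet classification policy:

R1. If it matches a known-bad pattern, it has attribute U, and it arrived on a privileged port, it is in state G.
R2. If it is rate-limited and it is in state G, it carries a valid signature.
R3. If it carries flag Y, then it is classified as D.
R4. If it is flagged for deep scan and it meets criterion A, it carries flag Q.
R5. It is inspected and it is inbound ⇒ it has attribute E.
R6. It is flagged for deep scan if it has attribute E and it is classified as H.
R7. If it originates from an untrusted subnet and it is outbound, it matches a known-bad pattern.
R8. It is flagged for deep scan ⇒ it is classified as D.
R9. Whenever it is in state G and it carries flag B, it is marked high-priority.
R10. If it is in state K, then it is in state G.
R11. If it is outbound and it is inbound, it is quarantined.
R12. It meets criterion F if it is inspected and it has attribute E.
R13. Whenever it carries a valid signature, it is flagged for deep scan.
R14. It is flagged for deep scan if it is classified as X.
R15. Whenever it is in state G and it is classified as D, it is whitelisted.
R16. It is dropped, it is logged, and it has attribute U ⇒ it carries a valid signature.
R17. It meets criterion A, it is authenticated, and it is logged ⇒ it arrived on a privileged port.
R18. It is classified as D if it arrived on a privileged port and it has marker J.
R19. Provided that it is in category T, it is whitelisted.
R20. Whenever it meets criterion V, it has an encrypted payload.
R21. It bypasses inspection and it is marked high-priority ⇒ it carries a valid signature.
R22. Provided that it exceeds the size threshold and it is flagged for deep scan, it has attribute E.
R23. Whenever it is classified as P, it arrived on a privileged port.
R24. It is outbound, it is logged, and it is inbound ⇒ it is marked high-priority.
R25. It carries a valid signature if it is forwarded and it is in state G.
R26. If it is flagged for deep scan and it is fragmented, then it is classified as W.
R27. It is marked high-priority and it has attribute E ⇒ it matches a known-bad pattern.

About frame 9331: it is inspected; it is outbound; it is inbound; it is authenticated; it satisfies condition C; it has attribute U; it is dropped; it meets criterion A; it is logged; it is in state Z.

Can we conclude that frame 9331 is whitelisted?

Yes

By R5 (it is inspected, it is inbound): it has attribute E.
By R16 (it is dropped, it is logged, it has attribute U): it carries a valid signature.
By R17 (it meets criterion A, it is authenticated, it is logged): it arrived on a privileged port.
By R24 (it is outbound, it is logged, it is inbound): it is marked high-priority.
By R27 (it is marked high-priority, it has attribute E): it matches a known-bad pattern.
By R1 (it matches a known-bad pattern, it has attribute U, it arrived on a privileged port): it is in state G.
By R13 (it carries a valid signature): it is flagged for deep scan.
By R8 (it is flagged for deep scan): it is classified as D.
By R15 (it is in state G, it is classified as D): it is whitelisted.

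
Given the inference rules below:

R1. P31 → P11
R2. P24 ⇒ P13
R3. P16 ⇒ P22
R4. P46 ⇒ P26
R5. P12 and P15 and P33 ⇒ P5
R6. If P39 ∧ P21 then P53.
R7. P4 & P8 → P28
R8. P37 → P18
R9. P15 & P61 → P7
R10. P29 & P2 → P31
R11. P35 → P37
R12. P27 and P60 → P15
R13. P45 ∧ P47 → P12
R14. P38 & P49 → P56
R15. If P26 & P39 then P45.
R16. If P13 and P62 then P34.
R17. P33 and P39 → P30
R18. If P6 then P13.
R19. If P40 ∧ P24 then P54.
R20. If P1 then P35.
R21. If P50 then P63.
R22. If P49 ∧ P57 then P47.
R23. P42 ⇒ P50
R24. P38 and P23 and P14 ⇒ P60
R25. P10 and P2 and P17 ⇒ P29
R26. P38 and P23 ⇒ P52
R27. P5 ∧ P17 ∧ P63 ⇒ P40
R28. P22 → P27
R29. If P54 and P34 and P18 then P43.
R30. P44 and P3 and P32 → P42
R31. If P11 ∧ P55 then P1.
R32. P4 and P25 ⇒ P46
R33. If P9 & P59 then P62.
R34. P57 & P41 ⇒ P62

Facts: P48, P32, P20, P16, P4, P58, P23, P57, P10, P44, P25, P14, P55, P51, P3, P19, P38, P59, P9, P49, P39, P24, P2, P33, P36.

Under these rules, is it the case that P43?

Forward chaining from the given facts derives: P13, P22, P56, P30, P47, P60, P52, P27, P42, P46, P62, P26, P15, P45, P34, P50, P12, P63, P5.
The only rule concluding P43 is R29, which needs P54; that is never established.

No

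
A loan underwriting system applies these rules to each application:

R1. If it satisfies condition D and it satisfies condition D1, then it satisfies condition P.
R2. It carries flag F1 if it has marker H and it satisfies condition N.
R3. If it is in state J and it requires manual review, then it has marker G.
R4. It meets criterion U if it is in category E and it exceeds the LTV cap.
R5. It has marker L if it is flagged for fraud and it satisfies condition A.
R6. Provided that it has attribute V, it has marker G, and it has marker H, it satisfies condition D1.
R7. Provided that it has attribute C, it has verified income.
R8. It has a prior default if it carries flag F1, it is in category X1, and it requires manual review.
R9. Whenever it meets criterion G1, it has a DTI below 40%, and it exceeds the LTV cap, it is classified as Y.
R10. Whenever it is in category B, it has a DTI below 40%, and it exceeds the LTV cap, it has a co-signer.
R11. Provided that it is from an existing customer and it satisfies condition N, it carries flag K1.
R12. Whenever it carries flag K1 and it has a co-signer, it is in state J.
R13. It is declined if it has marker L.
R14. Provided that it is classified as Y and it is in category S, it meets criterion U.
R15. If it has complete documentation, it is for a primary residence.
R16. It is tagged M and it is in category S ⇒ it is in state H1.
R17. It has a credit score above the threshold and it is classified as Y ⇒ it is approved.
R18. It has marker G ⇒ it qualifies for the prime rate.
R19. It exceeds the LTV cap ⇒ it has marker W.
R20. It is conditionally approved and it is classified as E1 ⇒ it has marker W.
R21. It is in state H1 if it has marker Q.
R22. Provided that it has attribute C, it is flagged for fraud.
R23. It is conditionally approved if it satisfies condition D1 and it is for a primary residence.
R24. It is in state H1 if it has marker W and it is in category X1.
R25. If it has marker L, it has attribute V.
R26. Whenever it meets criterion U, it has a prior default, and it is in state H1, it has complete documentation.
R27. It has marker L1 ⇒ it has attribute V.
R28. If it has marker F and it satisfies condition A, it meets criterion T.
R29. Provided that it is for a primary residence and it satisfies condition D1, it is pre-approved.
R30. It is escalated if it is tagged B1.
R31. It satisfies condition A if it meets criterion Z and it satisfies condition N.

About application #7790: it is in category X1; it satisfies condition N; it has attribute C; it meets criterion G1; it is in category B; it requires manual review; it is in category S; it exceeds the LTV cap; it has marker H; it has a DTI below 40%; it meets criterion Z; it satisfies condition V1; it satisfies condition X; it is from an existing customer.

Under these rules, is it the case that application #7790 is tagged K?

No

Forward chaining from the given facts derives: carries flag F1, has verified income, has a prior default, is classified as Y, has a co-signer, carries flag K1, is in state J, meets criterion U, has marker W, is flagged for fraud, is in state H1, has complete documentation, satisfies condition A, has marker G, has marker L, is declined, is for a primary residence, qualifies for the prime rate, has attribute V, satisfies condition D1, is conditionally approved, is pre-approved.
No rule has "it is tagged K" as its conclusion, and it is not among the given facts.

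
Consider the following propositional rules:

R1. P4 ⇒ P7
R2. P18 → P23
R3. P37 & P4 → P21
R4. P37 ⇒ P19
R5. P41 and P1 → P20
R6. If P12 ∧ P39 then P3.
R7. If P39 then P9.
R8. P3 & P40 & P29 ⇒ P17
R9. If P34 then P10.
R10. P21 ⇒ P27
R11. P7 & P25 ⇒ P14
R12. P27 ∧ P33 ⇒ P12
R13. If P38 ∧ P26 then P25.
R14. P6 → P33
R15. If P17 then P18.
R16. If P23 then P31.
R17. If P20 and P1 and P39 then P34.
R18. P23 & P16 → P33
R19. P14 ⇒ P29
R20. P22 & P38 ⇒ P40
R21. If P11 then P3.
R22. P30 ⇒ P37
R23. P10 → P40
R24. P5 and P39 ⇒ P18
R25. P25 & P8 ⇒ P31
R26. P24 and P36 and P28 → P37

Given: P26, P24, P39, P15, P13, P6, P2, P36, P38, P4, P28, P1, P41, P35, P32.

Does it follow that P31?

Yes

P7  (by R1: P4)
P20  (by R5: P41, P1)
P25  (by R13: P38, P26)
P33  (by R14: P6)
P34  (by R17: P20, P1, P39)
P37  (by R26: P24, P36, P28)
P21  (by R3: P37, P4)
P10  (by R9: P34)
P27  (by R10: P21)
P14  (by R11: P7, P25)
P12  (by R12: P27, P33)
P29  (by R19: P14)
P40  (by R23: P10)
P3  (by R6: P12, P39)
P17  (by R8: P3, P40, P29)
P18  (by R15: P17)
P23  (by R2: P18)
P31  (by R16: P23)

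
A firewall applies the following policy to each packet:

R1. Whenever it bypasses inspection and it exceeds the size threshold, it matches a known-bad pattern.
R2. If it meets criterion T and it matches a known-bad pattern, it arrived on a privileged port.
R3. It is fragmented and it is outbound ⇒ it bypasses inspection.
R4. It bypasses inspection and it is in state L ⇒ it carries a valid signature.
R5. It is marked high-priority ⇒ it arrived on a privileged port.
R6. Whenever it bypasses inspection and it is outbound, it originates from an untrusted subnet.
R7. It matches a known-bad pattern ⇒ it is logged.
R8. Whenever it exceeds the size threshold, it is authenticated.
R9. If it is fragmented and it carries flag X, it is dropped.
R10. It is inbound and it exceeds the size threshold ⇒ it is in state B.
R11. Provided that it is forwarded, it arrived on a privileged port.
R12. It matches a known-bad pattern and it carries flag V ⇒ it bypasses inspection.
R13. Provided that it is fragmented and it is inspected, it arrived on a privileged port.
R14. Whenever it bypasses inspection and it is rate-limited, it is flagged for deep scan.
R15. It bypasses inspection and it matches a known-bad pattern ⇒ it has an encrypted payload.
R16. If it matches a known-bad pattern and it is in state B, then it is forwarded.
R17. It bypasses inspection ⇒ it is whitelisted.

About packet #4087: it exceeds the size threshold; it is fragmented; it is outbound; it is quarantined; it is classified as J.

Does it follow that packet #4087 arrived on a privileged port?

No

Forward chaining from the given facts derives: bypasses inspection, originates from an untrusted subnet, is authenticated, is whitelisted, matches a known-bad pattern, is logged, has an encrypted payload.
Rules concluding "it arrived on a privileged port": R2 needs "it meets criterion T"; R5 needs "it is marked high-priority"; R11 needs "it is forwarded"; R13 needs "it is inspected" — none of these are established.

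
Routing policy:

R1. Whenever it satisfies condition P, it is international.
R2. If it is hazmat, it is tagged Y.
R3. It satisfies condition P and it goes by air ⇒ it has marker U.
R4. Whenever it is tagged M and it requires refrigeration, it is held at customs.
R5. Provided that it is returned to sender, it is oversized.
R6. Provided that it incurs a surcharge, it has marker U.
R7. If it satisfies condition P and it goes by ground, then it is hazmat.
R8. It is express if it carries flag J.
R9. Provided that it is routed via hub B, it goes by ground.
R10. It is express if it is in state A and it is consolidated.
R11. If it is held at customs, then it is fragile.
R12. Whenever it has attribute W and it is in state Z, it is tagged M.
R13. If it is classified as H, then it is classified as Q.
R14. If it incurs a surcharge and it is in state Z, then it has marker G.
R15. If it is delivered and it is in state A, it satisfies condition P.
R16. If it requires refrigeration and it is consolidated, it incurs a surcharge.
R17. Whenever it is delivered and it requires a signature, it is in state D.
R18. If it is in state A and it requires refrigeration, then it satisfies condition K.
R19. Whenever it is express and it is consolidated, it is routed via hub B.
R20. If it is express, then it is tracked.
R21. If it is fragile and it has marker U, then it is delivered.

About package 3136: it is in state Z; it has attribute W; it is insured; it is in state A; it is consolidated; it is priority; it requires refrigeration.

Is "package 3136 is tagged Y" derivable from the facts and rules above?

Yes

By R10 (it is in state A, it is consolidated): it is express.
By R12 (it has attribute W, it is in state Z): it is tagged M.
By R16 (it requires refrigeration, it is consolidated): it incurs a surcharge.
By R19 (it is express, it is consolidated): it is routed via hub B.
By R4 (it is tagged M, it requires refrigeration): it is held at customs.
By R6 (it incurs a surcharge): it has marker U.
By R9 (it is routed via hub B): it goes by ground.
By R11 (it is held at customs): it is fragile.
By R21 (it is fragile, it has marker U): it is delivered.
By R15 (it is delivered, it is in state A): it satisfies condition P.
By R7 (it satisfies condition P, it goes by ground): it is hazmat.
By R2 (it is hazmat): it is tagged Y.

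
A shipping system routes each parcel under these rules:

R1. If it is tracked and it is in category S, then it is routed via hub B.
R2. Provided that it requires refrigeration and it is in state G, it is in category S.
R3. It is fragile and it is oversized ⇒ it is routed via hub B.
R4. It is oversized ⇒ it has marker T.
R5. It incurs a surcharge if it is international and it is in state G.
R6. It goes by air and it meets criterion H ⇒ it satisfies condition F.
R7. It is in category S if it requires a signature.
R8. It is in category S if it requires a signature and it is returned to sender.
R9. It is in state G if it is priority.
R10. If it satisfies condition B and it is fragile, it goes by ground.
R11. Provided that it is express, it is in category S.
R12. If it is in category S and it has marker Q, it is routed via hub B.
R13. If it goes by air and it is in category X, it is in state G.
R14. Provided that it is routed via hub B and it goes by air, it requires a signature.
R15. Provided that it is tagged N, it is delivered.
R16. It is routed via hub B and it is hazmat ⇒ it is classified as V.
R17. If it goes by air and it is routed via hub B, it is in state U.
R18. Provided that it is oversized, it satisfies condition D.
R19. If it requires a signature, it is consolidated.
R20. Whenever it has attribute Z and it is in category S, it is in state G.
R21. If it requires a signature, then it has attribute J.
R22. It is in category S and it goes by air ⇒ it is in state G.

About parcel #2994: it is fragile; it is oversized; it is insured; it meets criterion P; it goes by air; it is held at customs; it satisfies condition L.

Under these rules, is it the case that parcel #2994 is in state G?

Yes

By R3 (it is fragile, it is oversized): it is routed via hub B.
By R14 (it is routed via hub B, it goes by air): it requires a signature.
By R7 (it requires a signature): it is in category S.
By R22 (it is in category S, it goes by air): it is in state G.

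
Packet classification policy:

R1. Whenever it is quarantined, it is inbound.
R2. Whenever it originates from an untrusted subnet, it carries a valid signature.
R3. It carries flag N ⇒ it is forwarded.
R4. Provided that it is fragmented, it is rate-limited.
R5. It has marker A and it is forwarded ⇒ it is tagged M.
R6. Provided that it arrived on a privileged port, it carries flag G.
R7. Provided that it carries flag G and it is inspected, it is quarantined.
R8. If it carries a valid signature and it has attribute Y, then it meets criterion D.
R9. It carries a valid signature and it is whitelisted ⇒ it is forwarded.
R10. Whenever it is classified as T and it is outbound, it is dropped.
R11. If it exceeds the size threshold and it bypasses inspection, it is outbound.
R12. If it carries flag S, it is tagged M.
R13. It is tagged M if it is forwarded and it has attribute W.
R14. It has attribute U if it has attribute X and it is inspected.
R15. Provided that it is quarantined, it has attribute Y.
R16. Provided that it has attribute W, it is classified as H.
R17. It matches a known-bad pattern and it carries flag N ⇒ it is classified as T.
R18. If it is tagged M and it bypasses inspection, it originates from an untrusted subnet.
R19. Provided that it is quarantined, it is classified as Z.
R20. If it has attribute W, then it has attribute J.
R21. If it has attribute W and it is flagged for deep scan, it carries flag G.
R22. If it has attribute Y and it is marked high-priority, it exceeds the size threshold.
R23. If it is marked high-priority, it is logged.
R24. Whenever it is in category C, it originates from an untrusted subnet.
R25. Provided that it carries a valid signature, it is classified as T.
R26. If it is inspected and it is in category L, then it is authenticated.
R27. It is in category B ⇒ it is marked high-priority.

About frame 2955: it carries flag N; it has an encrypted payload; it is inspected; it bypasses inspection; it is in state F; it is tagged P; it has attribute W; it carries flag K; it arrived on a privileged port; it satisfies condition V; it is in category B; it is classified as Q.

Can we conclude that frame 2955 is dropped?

Yes

By R3 (it carries flag N): it is forwarded.
By R6 (it arrived on a privileged port): it carries flag G.
By R7 (it carries flag G, it is inspected): it is quarantined.
By R13 (it is forwarded, it has attribute W): it is tagged M.
By R15 (it is quarantined): it has attribute Y.
By R18 (it is tagged M, it bypasses inspection): it originates from an untrusted subnet.
By R27 (it is in category B): it is marked high-priority.
By R2 (it originates from an untrusted subnet): it carries a valid signature.
By R22 (it has attribute Y, it is marked high-priority): it exceeds the size threshold.
By R25 (it carries a valid signature): it is classified as T.
By R11 (it exceeds the size threshold, it bypasses inspection): it is outbound.
By R10 (it is classified as T, it is outbound): it is dropped.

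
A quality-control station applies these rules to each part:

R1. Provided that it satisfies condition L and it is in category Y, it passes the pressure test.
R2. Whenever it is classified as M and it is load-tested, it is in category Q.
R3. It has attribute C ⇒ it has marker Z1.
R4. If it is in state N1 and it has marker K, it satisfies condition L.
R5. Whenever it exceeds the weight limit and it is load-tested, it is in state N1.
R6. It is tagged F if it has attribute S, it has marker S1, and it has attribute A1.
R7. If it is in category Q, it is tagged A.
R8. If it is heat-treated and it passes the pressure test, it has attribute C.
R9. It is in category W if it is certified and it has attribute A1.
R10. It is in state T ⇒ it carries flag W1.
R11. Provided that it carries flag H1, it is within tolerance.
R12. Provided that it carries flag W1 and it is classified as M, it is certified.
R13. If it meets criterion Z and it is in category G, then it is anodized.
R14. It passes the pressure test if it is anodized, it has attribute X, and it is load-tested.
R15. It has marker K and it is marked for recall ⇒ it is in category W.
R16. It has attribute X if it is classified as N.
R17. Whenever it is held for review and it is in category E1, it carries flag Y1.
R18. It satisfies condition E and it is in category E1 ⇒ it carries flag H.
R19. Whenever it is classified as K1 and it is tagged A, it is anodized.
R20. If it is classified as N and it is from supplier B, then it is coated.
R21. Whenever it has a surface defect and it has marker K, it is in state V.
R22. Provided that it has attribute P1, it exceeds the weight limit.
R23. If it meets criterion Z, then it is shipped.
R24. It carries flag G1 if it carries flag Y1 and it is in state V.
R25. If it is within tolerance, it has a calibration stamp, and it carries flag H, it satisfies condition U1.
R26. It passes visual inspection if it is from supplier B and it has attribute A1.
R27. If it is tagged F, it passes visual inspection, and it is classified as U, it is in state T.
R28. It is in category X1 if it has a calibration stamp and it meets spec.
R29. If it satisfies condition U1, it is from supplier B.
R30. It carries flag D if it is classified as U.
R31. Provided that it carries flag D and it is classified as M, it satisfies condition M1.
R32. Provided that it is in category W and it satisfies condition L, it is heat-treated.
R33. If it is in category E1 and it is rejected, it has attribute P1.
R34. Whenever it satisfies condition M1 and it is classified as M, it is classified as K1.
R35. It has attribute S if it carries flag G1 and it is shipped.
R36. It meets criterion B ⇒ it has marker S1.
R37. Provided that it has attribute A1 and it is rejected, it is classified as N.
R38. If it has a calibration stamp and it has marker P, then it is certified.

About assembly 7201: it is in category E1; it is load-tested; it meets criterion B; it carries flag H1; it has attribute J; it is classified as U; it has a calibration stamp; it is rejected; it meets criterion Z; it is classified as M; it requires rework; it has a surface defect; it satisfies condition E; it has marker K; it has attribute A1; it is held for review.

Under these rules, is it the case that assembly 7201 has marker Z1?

Yes

By R2 (it is classified as M, it is load-tested): it is in category Q.
By R7 (it is in category Q): it is tagged A.
By R11 (it carries flag H1): it is within tolerance.
By R17 (it is held for review, it is in category E1): it carries flag Y1.
By R18 (it satisfies condition E, it is in category E1): it carries flag H.
By R21 (it has a surface defect, it has marker K): it is in state V.
By R23 (it meets criterion Z): it is shipped.
By R24 (it carries flag Y1, it is in state V): it carries flag G1.
By R25 (it is within tolerance, it has a calibration stamp, it carries flag H): it satisfies condition U1.
By R29 (it satisfies condition U1): it is from supplier B.
By R30 (it is classified as U): it carries flag D.
By R31 (it carries flag D, it is classified as M): it satisfies condition M1.
By R33 (it is in category E1, it is rejected): it has attribute P1.
By R34 (it satisfies condition M1, it is classified as M): it is classified as K1.
By R35 (it carries flag G1, it is shipped): it has attribute S.
By R36 (it meets criterion B): it has marker S1.
By R37 (it has attribute A1, it is rejected): it is classified as N.
By R6 (it has attribute S, it has marker S1, it has attribute A1): it is tagged F.
By R16 (it is classified as N): it has attribute X.
By R19 (it is classified as K1, it is tagged A): it is anodized.
By R22 (it has attribute P1): it exceeds the weight limit.
By R26 (it is from supplier B, it has attribute A1): it passes visual inspection.
By R27 (it is tagged F, it passes visual inspection, it is classified as U): it is in state T.
By R5 (it exceeds the weight limit, it is load-tested): it is in state N1.
By R10 (it is in state T): it carries flag W1.
By R12 (it carries flag W1, it is classified as M): it is certified.
By R14 (it is anodized, it has attribute X, it is load-tested): it passes the pressure test.
By R4 (it is in state N1, it has marker K): it satisfies condition L.
By R9 (it is certified, it has attribute A1): it is in category W.
By R32 (it is in category W, it satisfies condition L): it is heat-treated.
By R8 (it is heat-treated, it passes the pressure test): it has attribute C.
By R3 (it has attribute C): it has marker Z1.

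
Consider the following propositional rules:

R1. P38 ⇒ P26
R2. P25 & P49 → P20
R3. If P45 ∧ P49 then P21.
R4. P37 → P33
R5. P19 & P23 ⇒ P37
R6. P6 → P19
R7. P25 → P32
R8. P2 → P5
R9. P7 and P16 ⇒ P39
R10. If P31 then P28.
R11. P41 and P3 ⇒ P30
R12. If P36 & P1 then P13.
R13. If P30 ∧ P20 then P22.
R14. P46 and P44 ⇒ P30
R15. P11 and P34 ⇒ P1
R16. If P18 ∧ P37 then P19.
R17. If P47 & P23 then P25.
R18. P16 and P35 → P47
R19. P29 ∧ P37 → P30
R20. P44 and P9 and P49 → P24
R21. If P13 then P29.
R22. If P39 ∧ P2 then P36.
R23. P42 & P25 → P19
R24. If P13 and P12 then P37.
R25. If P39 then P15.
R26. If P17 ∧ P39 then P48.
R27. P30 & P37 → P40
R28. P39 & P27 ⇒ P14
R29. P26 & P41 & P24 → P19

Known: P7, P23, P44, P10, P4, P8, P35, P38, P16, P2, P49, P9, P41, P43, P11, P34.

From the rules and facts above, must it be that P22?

P26  (by R1: P38)
P39  (by R9: P7, P16)
P1  (by R15: P11, P34)
P47  (by R18: P16, P35)
P24  (by R20: P44, P9, P49)
P36  (by R22: P39, P2)
P19  (by R29: P26, P41, P24)
P37  (by R5: P19, P23)
P13  (by R12: P36, P1)
P25  (by R17: P47, P23)
P29  (by R21: P13)
P20  (by R2: P25, P49)
P30  (by R19: P29, P37)
P22  (by R13: P30, P20)

Yes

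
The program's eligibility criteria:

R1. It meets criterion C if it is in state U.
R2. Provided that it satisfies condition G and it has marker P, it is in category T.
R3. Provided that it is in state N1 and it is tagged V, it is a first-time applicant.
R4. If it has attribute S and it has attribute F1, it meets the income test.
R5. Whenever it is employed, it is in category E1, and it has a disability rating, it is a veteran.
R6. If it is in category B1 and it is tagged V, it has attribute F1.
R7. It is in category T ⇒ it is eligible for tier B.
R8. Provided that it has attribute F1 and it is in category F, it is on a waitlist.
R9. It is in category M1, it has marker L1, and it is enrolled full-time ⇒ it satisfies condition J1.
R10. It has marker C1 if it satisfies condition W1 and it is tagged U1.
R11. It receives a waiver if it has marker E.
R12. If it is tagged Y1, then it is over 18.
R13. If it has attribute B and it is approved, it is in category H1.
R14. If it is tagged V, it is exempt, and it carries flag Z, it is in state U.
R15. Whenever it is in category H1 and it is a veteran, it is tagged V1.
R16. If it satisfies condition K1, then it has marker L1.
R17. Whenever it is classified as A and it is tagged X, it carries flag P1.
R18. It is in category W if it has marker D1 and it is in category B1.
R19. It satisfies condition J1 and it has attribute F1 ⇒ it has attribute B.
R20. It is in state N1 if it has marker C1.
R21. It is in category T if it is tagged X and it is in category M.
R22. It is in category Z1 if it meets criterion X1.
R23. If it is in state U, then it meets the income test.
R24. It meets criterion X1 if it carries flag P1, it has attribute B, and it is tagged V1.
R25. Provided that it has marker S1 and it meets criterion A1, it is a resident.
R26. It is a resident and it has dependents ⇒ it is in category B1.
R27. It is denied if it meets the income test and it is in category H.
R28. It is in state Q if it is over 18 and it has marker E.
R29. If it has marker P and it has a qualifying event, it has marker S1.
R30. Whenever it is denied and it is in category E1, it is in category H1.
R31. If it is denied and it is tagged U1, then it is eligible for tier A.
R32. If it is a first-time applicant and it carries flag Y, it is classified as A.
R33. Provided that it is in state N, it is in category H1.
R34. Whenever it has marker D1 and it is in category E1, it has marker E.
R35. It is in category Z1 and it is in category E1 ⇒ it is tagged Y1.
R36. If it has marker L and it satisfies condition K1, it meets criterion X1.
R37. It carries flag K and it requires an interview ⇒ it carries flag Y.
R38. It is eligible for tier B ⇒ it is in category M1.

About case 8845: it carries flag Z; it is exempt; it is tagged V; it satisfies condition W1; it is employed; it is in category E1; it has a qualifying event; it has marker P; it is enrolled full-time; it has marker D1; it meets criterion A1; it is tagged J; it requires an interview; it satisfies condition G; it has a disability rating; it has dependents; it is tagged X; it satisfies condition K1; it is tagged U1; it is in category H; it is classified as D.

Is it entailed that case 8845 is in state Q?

No

Forward chaining from the given facts derives: is in category T, is a veteran, is eligible for tier B, has marker C1, is in state U, has marker L1, is in state N1, meets the income test, is denied, has marker S1, is in category H1, is eligible for tier A, has marker E, is in category M1, meets criterion C, is a first-time applicant, satisfies condition J1, receives a waiver, is tagged V1, is a resident, is in category B1, has attribute F1, is in category W, has attribute B.
The only rule concluding "it is in state Q" is R28, which needs "it is over 18"; that is never established.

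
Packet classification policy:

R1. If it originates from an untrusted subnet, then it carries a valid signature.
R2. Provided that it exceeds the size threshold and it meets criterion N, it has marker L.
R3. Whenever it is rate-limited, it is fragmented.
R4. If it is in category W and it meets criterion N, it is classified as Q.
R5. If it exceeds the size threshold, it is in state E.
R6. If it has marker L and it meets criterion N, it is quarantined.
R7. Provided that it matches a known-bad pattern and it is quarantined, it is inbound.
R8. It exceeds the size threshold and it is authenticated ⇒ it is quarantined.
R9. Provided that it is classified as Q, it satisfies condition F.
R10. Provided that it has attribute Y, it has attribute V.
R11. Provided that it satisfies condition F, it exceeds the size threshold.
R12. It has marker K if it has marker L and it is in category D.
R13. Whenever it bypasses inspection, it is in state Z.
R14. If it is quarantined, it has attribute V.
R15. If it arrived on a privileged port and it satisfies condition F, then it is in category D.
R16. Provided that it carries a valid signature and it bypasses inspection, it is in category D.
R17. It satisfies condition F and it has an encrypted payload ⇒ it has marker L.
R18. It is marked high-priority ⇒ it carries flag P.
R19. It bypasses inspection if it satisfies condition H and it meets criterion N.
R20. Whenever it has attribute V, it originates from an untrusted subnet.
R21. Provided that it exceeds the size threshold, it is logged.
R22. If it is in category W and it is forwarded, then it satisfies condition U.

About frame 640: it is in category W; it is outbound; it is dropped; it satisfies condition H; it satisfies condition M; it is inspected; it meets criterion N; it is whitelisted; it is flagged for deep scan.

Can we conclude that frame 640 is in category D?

Yes

By R4 (it is in category W, it meets criterion N): it is classified as Q.
By R9 (it is classified as Q): it satisfies condition F.
By R11 (it satisfies condition F): it exceeds the size threshold.
By R19 (it satisfies condition H, it meets criterion N): it bypasses inspection.
By R2 (it exceeds the size threshold, it meets criterion N): it has marker L.
By R6 (it has marker L, it meets criterion N): it is quarantined.
By R14 (it is quarantined): it has attribute V.
By R20 (it has attribute V): it originates from an untrusted subnet.
By R1 (it originates from an untrusted subnet): it carries a valid signature.
By R16 (it carries a valid signature, it bypasses inspection): it is in category D.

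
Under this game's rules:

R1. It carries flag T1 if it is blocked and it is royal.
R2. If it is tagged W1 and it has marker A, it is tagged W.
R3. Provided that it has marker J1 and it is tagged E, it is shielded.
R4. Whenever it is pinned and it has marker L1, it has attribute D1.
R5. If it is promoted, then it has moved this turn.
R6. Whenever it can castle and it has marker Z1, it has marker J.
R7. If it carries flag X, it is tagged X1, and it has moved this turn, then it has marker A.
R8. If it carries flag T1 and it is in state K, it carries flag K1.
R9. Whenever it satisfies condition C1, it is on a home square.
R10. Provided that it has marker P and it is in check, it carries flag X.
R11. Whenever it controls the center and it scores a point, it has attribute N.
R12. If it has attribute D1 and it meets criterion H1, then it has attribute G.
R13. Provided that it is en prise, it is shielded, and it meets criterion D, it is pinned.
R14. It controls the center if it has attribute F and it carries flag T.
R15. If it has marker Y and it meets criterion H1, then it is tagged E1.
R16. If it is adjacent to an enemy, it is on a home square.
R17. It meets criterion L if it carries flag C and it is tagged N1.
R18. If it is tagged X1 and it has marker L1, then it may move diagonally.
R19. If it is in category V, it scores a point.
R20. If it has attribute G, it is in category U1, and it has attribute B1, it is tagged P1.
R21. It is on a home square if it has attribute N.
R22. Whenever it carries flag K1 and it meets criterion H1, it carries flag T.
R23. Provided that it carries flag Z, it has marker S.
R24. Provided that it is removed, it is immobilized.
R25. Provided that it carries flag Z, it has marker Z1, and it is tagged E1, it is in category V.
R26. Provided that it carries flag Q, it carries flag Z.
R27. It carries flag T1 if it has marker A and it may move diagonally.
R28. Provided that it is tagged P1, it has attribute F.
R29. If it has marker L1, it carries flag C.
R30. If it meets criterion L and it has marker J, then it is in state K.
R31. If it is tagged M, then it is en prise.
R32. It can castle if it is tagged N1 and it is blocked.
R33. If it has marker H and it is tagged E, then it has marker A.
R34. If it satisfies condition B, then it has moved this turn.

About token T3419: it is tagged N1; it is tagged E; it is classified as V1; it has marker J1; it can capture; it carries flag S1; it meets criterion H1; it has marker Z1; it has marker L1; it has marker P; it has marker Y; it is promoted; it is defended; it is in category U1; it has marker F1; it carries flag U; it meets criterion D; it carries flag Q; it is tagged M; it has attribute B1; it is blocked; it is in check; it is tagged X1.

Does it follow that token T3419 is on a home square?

By R3 (it has marker J1, it is tagged E): it is shielded.
By R5 (it is promoted): it has moved this turn.
By R10 (it has marker P, it is in check): it carries flag X.
By R15 (it has marker Y, it meets criterion H1): it is tagged E1.
By R18 (it is tagged X1, it has marker L1): it may move diagonally.
By R26 (it carries flag Q): it carries flag Z.
By R29 (it has marker L1): it carries flag C.
By R31 (it is tagged M): it is en prise.
By R32 (it is tagged N1, it is blocked): it can castle.
By R6 (it can castle, it has marker Z1): it has marker J.
By R7 (it carries flag X, it is tagged X1, it has moved this turn): it has marker A.
By R13 (it is en prise, it is shielded, it meets criterion D): it is pinned.
By R17 (it carries flag C, it is tagged N1): it meets criterion L.
By R25 (it carries flag Z, it has marker Z1, it is tagged E1): it is in category V.
By R27 (it has marker A, it may move diagonally): it carries flag T1.
By R30 (it meets criterion L, it has marker J): it is in state K.
By R4 (it is pinned, it has marker L1): it has attribute D1.
By R8 (it carries flag T1, it is in state K): it carries flag K1.
By R12 (it has attribute D1, it meets criterion H1): it has attribute G.
By R19 (it is in category V): it scores a point.
By R20 (it has attribute G, it is in category U1, it has attribute B1): it is tagged P1.
By R22 (it carries flag K1, it meets criterion H1): it carries flag T.
By R28 (it is tagged P1): it has attribute F.
By R14 (it has attribute F, it carries flag T): it controls the center.
By R11 (it controls the center, it scores a point): it has attribute N.
By R21 (it has attribute N): it is on a home square.

Yes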